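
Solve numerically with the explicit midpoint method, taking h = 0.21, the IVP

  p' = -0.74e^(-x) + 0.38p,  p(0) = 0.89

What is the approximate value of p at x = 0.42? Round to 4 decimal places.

Midpoint: k1 = f(x_n, p_n); k2 = f(x_n + h/2, p_n + (h/2)·k1); p_{n+1} = p_n + h·k2.
x=0.000000, p=0.890000:
  k1 = f(0.000000, 0.890000) = -0.401800
  k2 = f(0.105000, 0.847811) = -0.344072
  p ← 0.890000 + 0.21·(-0.344072) = 0.817745
x=0.210000, p=0.817745:
  k1 = f(0.210000, 0.817745) = -0.289089
  k2 = f(0.315000, 0.787391) = -0.240835
  p ← 0.817745 + 0.21·(-0.240835) = 0.767169
p(0.42) ≈ 0.7672

0.7672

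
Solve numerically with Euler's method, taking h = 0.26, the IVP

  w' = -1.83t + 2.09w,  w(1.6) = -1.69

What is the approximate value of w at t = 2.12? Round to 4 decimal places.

-6.0857

Euler: w_{n+1} = w_n + h·f(t_n, w_n).
t=1.600000, w=-1.690000: f=-6.460100 → w ← -1.690000 + 0.26·(-6.460100) = -3.369626
t=1.860000, w=-3.369626: f=-10.446318 → w ← -3.369626 + 0.26·(-10.446318) = -6.085669
w(2.12) ≈ -6.0857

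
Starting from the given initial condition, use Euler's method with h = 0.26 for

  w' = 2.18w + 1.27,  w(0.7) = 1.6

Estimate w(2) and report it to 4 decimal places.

Euler: w_{n+1} = w_n + h·f(x_n, w_n).
x=0.700000, w=1.600000: f=4.758000 → w ← 1.600000 + 0.26·4.758000 = 2.837080
x=0.960000, w=2.837080: f=7.454834 → w ← 2.837080 + 0.26·7.454834 = 4.775337
x=1.220000, w=4.775337: f=11.680235 → w ← 4.775337 + 0.26·11.680235 = 7.812198
x=1.480000, w=7.812198: f=18.300591 → w ← 7.812198 + 0.26·18.300591 = 12.570352
x=1.740000, w=12.570352: f=28.673367 → w ← 12.570352 + 0.26·28.673367 = 20.025427
w(2) ≈ 20.0254

20.0254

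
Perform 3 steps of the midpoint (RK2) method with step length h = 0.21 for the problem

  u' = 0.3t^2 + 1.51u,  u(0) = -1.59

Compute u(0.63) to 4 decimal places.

-4.0354

Midpoint: k1 = f(t_n, u_n); k2 = f(t_n + h/2, u_n + (h/2)·k1); u_{n+1} = u_n + h·k2.
t=0.000000, u=-1.590000:
  k1 = f(0.000000, -1.590000) = -2.400900
  k2 = f(0.105000, -1.842094) = -2.778255
  u ← -1.590000 + 0.21·(-2.778255) = -2.173434
t=0.210000, u=-2.173434:
  k1 = f(0.210000, -2.173434) = -3.268655
  k2 = f(0.315000, -2.516642) = -3.770362
  u ← -2.173434 + 0.21·(-3.770362) = -2.965210
t=0.420000, u=-2.965210:
  k1 = f(0.420000, -2.965210) = -4.424547
  k2 = f(0.525000, -3.429787) = -5.096291
  u ← -2.965210 + 0.21·(-5.096291) = -4.035431
u(0.63) ≈ -4.0354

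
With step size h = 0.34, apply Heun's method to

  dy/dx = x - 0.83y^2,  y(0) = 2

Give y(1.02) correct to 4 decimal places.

1.1140

Heun: k1 = f(x_n, y_n); k2 = f(x_n + h, y_n + h·k1); y_{n+1} = y_n + (h/2)·(k1 + k2).
x=0.000000, y=2.000000:
  k1 = f(0.000000, 2.000000) = -3.320000
  k2 = f(0.340000, 0.871200) = -0.289961
  y ← 2.000000 + (0.34/2)·(-3.320000 + (-0.289961)) = 1.386307
x=0.340000, y=1.386307:
  k1 = f(0.340000, 1.386307) = -1.255132
  k2 = f(0.680000, 0.959562) = -0.084230
  y ← 1.386307 + (0.34/2)·(-1.255132 + (-0.084230)) = 1.158615
x=0.680000, y=1.158615:
  k1 = f(0.680000, 1.158615) = -0.434183
  k2 = f(1.020000, 1.010993) = 0.171651
  y ← 1.158615 + (0.34/2)·(-0.434183 + 0.171651) = 1.113985
y(1.02) ≈ 1.1140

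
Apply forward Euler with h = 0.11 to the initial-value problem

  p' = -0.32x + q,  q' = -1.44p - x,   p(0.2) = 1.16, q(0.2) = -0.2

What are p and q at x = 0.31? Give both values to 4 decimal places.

1.1310, -0.4057

Euler on (p,q): p_{n+1} = p_n + h·p', q_{n+1} = q_n + h·q'.
0.200000: (1.160000, -0.200000); f=(-0.264000, -1.870400) → (1.130960, -0.405744)
(p(0.31), q(0.31)) ≈ (1.1310, -0.4057)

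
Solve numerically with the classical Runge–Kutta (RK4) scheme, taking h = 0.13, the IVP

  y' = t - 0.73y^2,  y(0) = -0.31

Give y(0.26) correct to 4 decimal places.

-0.2942

RK4: k1 = f(t_n, y_n); k2 = f(t_n + h/2, y_n + (h/2)·k1); k3 = f(t_n + h/2, y_n + (h/2)·k2); k4 = f(t_n + h, y_n + h·k3); y_{n+1} = y_n + (h/6)·(k1 + 2k2 + 2k3 + k4).
t=0.000000, y=-0.310000:
  k1 = f(0.000000, -0.310000) = -0.070153
  k2 = f(0.065000, -0.314560) = -0.007232
  k3 = f(0.065000, -0.310470) = -0.005366
  k4 = f(0.130000, -0.310698) = 0.059531
  y ← -0.310000 + (0.13/6)·(k1 + 2k2 + 2k3 + k4) = -0.310776
t=0.130000, y=-0.310776:
  k1 = f(0.130000, -0.310776) = 0.059495
  k2 = f(0.195000, -0.306909) = 0.126239
  k3 = f(0.195000, -0.302571) = 0.128169
  k4 = f(0.260000, -0.294114) = 0.196853
  y ← -0.310776 + (0.13/6)·(k1 + 2k2 + 2k3 + k4) = -0.294197
y(0.26) ≈ -0.2942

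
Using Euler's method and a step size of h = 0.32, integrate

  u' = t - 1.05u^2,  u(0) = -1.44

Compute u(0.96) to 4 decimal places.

Euler: u_{n+1} = u_n + h·f(t_n, u_n).
t=0.000000, u=-1.440000: f=-2.177280 → u ← -1.440000 + 0.32·(-2.177280) = -2.136730
t=0.320000, u=-2.136730: f=-4.473894 → u ← -2.136730 + 0.32·(-4.473894) = -3.568376
t=0.640000, u=-3.568376: f=-12.729970 → u ← -3.568376 + 0.32·(-12.729970) = -7.641966
u(0.96) ≈ -7.6420

-7.6420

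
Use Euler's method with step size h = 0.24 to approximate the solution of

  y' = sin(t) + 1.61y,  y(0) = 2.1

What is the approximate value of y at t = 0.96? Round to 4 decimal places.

Euler: y_{n+1} = y_n + h·f(t_n, y_n).
t=0.000000, y=2.100000: f=3.381000 → y ← 2.100000 + 0.24·3.381000 = 2.911440
t=0.240000, y=2.911440: f=4.925121 → y ← 2.911440 + 0.24·4.925121 = 4.093469
t=0.480000, y=4.093469: f=7.052264 → y ← 4.093469 + 0.24·7.052264 = 5.786012
t=0.720000, y=5.786012: f=9.974865 → y ← 5.786012 + 0.24·9.974865 = 8.179980
y(0.96) ≈ 8.1800

8.1800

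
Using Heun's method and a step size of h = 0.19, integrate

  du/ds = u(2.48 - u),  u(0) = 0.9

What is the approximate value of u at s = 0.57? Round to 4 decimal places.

1.7299

Heun: k1 = f(s_n, u_n); k2 = f(s_n + h, u_n + h·k1); u_{n+1} = u_n + (h/2)·(k1 + k2).
s=0.000000, u=0.900000:
  k1 = f(0.000000, 0.900000) = 1.422000
  k2 = f(0.190000, 1.170180) = 1.532725
  u ← 0.900000 + (0.19/2)·(1.422000 + 1.532725) = 1.180699
s=0.190000, u=1.180699:
  k1 = f(0.190000, 1.180699) = 1.534083
  k2 = f(0.380000, 1.472175) = 1.483695
  u ← 1.180699 + (0.19/2)·(1.534083 + 1.483695) = 1.467388
s=0.380000, u=1.467388:
  k1 = f(0.380000, 1.467388) = 1.485895
  k2 = f(0.570000, 1.749708) = 1.277798
  u ← 1.467388 + (0.19/2)·(1.485895 + 1.277798) = 1.729939
u(0.57) ≈ 1.7299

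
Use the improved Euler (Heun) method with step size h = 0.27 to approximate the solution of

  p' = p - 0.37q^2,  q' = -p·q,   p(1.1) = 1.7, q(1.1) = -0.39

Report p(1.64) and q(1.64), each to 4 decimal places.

Heun on (p,q): k1 = f(t_n, state_n); k2 = f(t_n + h, state_n + h·k1); state_{n+1} = state_n + (h/2)·(k1 + k2).
1.100000: (1.700000, -0.390000)
  k1 = (1.643723, 0.663000)
  predictor → (2.143805, -0.210990)
  k2 = (2.127334, 0.452321)
  → (2.209093, -0.239432)
1.370000: (2.209093, -0.239432)
  k1 = (2.187882, 0.528927)
  predictor → (2.799821, -0.096621)
  k2 = (2.796366, 0.270523)
  → (2.881966, -0.131506)
(p(1.64), q(1.64)) ≈ (2.8820, -0.1315)

2.8820, -0.1315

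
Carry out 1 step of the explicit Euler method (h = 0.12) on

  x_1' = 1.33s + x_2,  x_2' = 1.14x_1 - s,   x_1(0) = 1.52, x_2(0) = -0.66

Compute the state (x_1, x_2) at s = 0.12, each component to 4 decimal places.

1.4408, -0.4521

Euler on (x_1,x_2): x_1_{n+1} = x_1_n + h·x_1', x_2_{n+1} = x_2_n + h·x_2'.
0.000000: (1.520000, -0.660000); f=(-0.660000, 1.732800) → (1.440800, -0.452064)
(x_1(0.12), x_2(0.12)) ≈ (1.4408, -0.4521)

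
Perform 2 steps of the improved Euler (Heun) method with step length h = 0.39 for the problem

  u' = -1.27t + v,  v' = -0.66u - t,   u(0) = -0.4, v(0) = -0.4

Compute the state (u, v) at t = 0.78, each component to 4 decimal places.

Heun on (u,v): k1 = f(t_n, state_n); k2 = f(t_n + h, state_n + h·k1); state_{n+1} = state_n + (h/2)·(k1 + k2).
0.000000: (-0.400000, -0.400000)
  k1 = (-0.400000, 0.264000)
  predictor → (-0.556000, -0.297040)
  k2 = (-0.792340, -0.023040)
  → (-0.632506, -0.353013)
0.390000: (-0.632506, -0.353013)
  k1 = (-0.848313, 0.027454)
  predictor → (-0.963348, -0.342306)
  k2 = (-1.332906, -0.144190)
  → (-1.057844, -0.375776)
(u(0.78), v(0.78)) ≈ (-1.0578, -0.3758)

-1.0578, -0.3758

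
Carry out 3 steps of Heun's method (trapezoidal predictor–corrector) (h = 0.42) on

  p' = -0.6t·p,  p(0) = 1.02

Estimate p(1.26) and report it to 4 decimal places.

0.6333

Heun: k1 = f(t_n, p_n); k2 = f(t_n + h, p_n + h·k1); p_{n+1} = p_n + (h/2)·(k1 + k2).
t=0.000000, p=1.020000:
  k1 = f(0.000000, 1.020000) = 0.000000
  k2 = f(0.420000, 1.020000) = -0.257040
  p ← 1.020000 + (0.42/2)·(0.000000 + (-0.257040)) = 0.966022
t=0.420000, p=0.966022:
  k1 = f(0.420000, 0.966022) = -0.243437
  k2 = f(0.840000, 0.863778) = -0.435344
  p ← 0.966022 + (0.42/2)·(-0.243437 + (-0.435344)) = 0.823477
t=0.840000, p=0.823477:
  k1 = f(0.840000, 0.823477) = -0.415033
  k2 = f(1.260000, 0.649164) = -0.490768
  p ← 0.823477 + (0.42/2)·(-0.415033 + (-0.490768)) = 0.633259
p(1.26) ≈ 0.6333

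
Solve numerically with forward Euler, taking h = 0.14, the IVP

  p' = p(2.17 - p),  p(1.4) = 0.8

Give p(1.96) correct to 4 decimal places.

1.4400

Euler: p_{n+1} = p_n + h·f(x_n, p_n).
x=1.400000, p=0.800000: f=1.096000 → p ← 0.800000 + 0.14·1.096000 = 0.953440
x=1.540000, p=0.953440: f=1.159917 → p ← 0.953440 + 0.14·1.159917 = 1.115828
x=1.680000, p=1.115828: f=1.176275 → p ← 1.115828 + 0.14·1.176275 = 1.280507
x=1.820000, p=1.280507: f=1.139002 → p ← 1.280507 + 0.14·1.139002 = 1.439967
p(1.96) ≈ 1.4400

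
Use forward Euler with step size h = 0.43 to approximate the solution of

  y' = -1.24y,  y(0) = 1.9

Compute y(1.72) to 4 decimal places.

Euler: y_{n+1} = y_n + h·f(x_n, y_n).
x=0.000000, y=1.900000: f=-2.356000 → y ← 1.900000 + 0.43·(-2.356000) = 0.886920
x=0.430000, y=0.886920: f=-1.099781 → y ← 0.886920 + 0.43·(-1.099781) = 0.414014
x=0.860000, y=0.414014: f=-0.513378 → y ← 0.414014 + 0.43·(-0.513378) = 0.193262
x=1.290000, y=0.193262: f=-0.239645 → y ← 0.193262 + 0.43·(-0.239645) = 0.090215
y(1.72) ≈ 0.0902

0.0902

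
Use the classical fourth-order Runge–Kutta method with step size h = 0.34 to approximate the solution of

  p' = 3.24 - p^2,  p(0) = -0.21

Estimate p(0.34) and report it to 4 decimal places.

RK4: k1 = f(x_n, p_n); k2 = f(x_n + h/2, p_n + (h/2)·k1); k3 = f(x_n + h/2, p_n + (h/2)·k2); k4 = f(x_n + h, p_n + h·k3); p_{n+1} = p_n + (h/6)·(k1 + 2k2 + 2k3 + k4).
x=0.000000, p=-0.210000:
  k1 = f(0.000000, -0.210000) = 3.195900
  k2 = f(0.170000, 0.333303) = 3.128909
  k3 = f(0.170000, 0.321915) = 3.136371
  k4 = f(0.340000, 0.856366) = 2.506637
  p ← -0.210000 + (0.34/6)·(k1 + 2k2 + 2k3 + k4) = 0.823209
p(0.34) ≈ 0.8232

0.8232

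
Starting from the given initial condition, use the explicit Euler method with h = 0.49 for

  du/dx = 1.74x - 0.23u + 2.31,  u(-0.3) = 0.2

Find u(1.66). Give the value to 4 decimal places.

Euler: u_{n+1} = u_n + h·f(x_n, u_n).
x=-0.300000, u=0.200000: f=1.742000 → u ← 0.200000 + 0.49·1.742000 = 1.053580
x=0.190000, u=1.053580: f=2.398277 → u ← 1.053580 + 0.49·2.398277 = 2.228736
x=0.680000, u=2.228736: f=2.980591 → u ← 2.228736 + 0.49·2.980591 = 3.689225
x=1.170000, u=3.689225: f=3.497278 → u ← 3.689225 + 0.49·3.497278 = 5.402891
u(1.66) ≈ 5.4029

5.4029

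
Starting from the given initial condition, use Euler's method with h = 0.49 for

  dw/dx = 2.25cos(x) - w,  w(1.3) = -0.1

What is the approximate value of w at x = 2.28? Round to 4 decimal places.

-0.1153

Euler: w_{n+1} = w_n + h·f(x_n, w_n).
x=1.300000, w=-0.100000: f=0.701872 → w ← -0.100000 + 0.49·0.701872 = 0.243917
x=1.790000, w=0.243917: f=-0.733185 → w ← 0.243917 + 0.49·(-0.733185) = -0.115343
w(2.28) ≈ -0.1153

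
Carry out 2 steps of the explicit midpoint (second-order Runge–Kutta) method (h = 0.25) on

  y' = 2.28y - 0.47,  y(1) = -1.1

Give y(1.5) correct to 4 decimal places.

-3.7141

Midpoint: k1 = f(x_n, y_n); k2 = f(x_n + h/2, y_n + (h/2)·k1); y_{n+1} = y_n + h·k2.
x=1.000000, y=-1.100000:
  k1 = f(1.000000, -1.100000) = -2.978000
  k2 = f(1.125000, -1.472250) = -3.826730
  y ← -1.100000 + 0.25·(-3.826730) = -2.056682
x=1.250000, y=-2.056682:
  k1 = f(1.250000, -2.056682) = -5.159236
  k2 = f(1.375000, -2.701587) = -6.629618
  y ← -2.056682 + 0.25·(-6.629618) = -3.714087
y(1.5) ≈ -3.7141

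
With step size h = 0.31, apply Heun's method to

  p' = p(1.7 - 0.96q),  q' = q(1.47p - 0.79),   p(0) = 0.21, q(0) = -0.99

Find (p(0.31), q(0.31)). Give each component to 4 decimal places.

0.4450, -0.8864

Heun on (p,q): k1 = f(s_n, state_n); k2 = f(s_n + h, state_n + h·k1); state_{n+1} = state_n + (h/2)·(k1 + k2).
0.000000: (0.210000, -0.990000)
  k1 = (0.556584, 0.476487)
  predictor → (0.382541, -0.842289)
  k2 = (0.959641, 0.191759)
  → (0.445015, -0.886422)
(p(0.31), q(0.31)) ≈ (0.4450, -0.8864)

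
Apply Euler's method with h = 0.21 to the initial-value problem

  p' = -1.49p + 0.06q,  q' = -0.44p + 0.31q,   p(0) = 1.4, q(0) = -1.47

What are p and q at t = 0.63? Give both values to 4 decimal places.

Euler on (p,q): p_{n+1} = p_n + h·p', q_{n+1} = q_n + h·q'.
0.000000: (1.400000, -1.470000); f=(-2.174200, -1.071700) → (0.943418, -1.695057)
0.210000: (0.943418, -1.695057); f=(-1.507396, -0.940572) → (0.626865, -1.892577)
0.420000: (0.626865, -1.892577); f=(-1.047583, -0.862519) → (0.406872, -2.073706)
(p(0.63), q(0.63)) ≈ (0.4069, -2.0737)

0.4069, -2.0737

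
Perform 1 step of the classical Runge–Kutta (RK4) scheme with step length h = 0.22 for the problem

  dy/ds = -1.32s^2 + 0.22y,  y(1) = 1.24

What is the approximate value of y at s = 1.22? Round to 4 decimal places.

RK4: k1 = f(s_n, y_n); k2 = f(s_n + h/2, y_n + (h/2)·k1); k3 = f(s_n + h/2, y_n + (h/2)·k2); k4 = f(s_n + h, y_n + h·k3); y_{n+1} = y_n + (h/6)·(k1 + 2k2 + 2k3 + k4).
s=1.000000, y=1.240000:
  k1 = f(1.000000, 1.240000) = -1.047200
  k2 = f(1.110000, 1.124808) = -1.378914
  k3 = f(1.110000, 1.088319) = -1.386942
  k4 = f(1.220000, 0.934873) = -1.759016
  y ← 1.240000 + (0.22/6)·(k1 + 2k2 + 2k3 + k4) = 0.934276
y(1.22) ≈ 0.9343

0.9343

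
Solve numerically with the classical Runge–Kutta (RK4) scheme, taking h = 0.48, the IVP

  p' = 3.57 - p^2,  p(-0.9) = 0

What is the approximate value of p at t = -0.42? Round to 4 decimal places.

1.3441

RK4: k1 = f(t_n, p_n); k2 = f(t_n + h/2, p_n + (h/2)·k1); k3 = f(t_n + h/2, p_n + (h/2)·k2); k4 = f(t_n + h, p_n + h·k3); p_{n+1} = p_n + (h/6)·(k1 + 2k2 + 2k3 + k4).
t=-0.900000, p=0.000000:
  k1 = f(-0.900000, 0.000000) = 3.570000
  k2 = f(-0.660000, 0.856800) = 2.835894
  k3 = f(-0.660000, 0.680615) = 3.106764
  k4 = f(-0.420000, 1.491247) = 1.346183
  p ← 0.000000 + (0.48/6)·(k1 + 2k2 + 2k3 + k4) = 1.344120
p(-0.42) ≈ 1.3441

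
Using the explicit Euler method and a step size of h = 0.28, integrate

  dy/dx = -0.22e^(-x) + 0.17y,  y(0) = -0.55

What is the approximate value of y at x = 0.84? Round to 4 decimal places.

-0.7839

Euler: y_{n+1} = y_n + h·f(x_n, y_n).
x=0.000000, y=-0.550000: f=-0.313500 → y ← -0.550000 + 0.28·(-0.313500) = -0.637780
x=0.280000, y=-0.637780: f=-0.274695 → y ← -0.637780 + 0.28·(-0.274695) = -0.714695
x=0.560000, y=-0.714695: f=-0.247164 → y ← -0.714695 + 0.28·(-0.247164) = -0.783901
y(0.84) ≈ -0.7839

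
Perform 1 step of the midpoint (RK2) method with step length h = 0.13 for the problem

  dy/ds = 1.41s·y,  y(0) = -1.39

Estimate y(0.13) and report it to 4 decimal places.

-1.4066

Midpoint: k1 = f(s_n, y_n); k2 = f(s_n + h/2, y_n + (h/2)·k1); y_{n+1} = y_n + h·k2.
s=0.000000, y=-1.390000:
  k1 = f(0.000000, -1.390000) = 0.000000
  k2 = f(0.065000, -1.390000) = -0.127393
  y ← -1.390000 + 0.13·(-0.127393) = -1.406561
y(0.13) ≈ -1.4066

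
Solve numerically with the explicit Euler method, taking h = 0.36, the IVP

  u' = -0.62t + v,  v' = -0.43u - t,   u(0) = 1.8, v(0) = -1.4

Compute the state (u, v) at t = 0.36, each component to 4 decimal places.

Euler on (u,v): u_{n+1} = u_n + h·u', v_{n+1} = v_n + h·v'.
0.000000: (1.800000, -1.400000); f=(-1.400000, -0.774000) → (1.296000, -1.678640)
(u(0.36), v(0.36)) ≈ (1.2960, -1.6786)

1.2960, -1.6786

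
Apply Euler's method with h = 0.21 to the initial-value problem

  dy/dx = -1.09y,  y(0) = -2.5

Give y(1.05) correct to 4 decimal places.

-0.6815

Euler: y_{n+1} = y_n + h·f(x_n, y_n).
x=0.000000, y=-2.500000: f=2.725000 → y ← -2.500000 + 0.21·2.725000 = -1.927750
x=0.210000, y=-1.927750: f=2.101248 → y ← -1.927750 + 0.21·2.101248 = -1.486488
x=0.420000, y=-1.486488: f=1.620272 → y ← -1.486488 + 0.21·1.620272 = -1.146231
x=0.630000, y=-1.146231: f=1.249392 → y ← -1.146231 + 0.21·1.249392 = -0.883859
x=0.840000, y=-0.883859: f=0.963406 → y ← -0.883859 + 0.21·0.963406 = -0.681543
y(1.05) ≈ -0.6815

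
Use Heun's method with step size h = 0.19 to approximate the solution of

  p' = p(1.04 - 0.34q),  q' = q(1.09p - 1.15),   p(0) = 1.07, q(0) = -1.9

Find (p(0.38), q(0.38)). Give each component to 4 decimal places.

2.0333, -2.2554

Heun on (p,q): k1 = f(x_n, state_n); k2 = f(x_n + h, state_n + h·k1); state_{n+1} = state_n + (h/2)·(k1 + k2).
0.000000: (1.070000, -1.900000)
  k1 = (1.804020, -0.030970)
  predictor → (1.412764, -1.905884)
  k2 = (2.384746, -0.743128)
  → (1.467933, -1.973539)
0.190000: (1.467933, -1.973539)
  k1 = (2.511638, -0.888185)
  predictor → (1.945144, -2.142294)
  k2 = (3.439754, -2.078469)
  → (2.033315, -2.255371)
(p(0.38), q(0.38)) ≈ (2.0333, -2.2554)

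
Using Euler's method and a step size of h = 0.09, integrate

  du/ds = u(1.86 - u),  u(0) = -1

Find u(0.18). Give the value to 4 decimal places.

-1.6102

Euler: u_{n+1} = u_n + h·f(s_n, u_n).
s=0.000000, u=-1.000000: f=-2.860000 → u ← -1.000000 + 0.09·(-2.860000) = -1.257400
s=0.090000, u=-1.257400: f=-3.919819 → u ← -1.257400 + 0.09·(-3.919819) = -1.610184
u(0.18) ≈ -1.6102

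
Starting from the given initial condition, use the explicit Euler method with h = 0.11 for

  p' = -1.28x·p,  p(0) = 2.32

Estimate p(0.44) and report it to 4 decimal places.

Euler: p_{n+1} = p_n + h·f(x_n, p_n).
x=0.000000, p=2.320000: f=0.000000 → p ← 2.320000 + 0.11·0.000000 = 2.320000
x=0.110000, p=2.320000: f=-0.326656 → p ← 2.320000 + 0.11·(-0.326656) = 2.284068
x=0.220000, p=2.284068: f=-0.643194 → p ← 2.284068 + 0.11·(-0.643194) = 2.213317
x=0.330000, p=2.213317: f=-0.934905 → p ← 2.213317 + 0.11·(-0.934905) = 2.110477
p(0.44) ≈ 2.1105

2.1105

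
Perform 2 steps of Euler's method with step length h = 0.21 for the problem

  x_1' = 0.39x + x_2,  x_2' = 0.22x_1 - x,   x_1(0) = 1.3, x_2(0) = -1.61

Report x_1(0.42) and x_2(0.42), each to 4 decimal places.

0.6536, -1.5496

Euler on (x_1,x_2): x_1_{n+1} = x_1_n + h·x_1', x_2_{n+1} = x_2_n + h·x_2'.
0.000000: (1.300000, -1.610000); f=(-1.610000, 0.286000) → (0.961900, -1.549940)
0.210000: (0.961900, -1.549940); f=(-1.468040, 0.001618) → (0.653612, -1.549600)
(x_1(0.42), x_2(0.42)) ≈ (0.6536, -1.5496)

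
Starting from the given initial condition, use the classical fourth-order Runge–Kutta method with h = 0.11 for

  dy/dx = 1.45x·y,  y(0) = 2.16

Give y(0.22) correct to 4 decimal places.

RK4: k1 = f(x_n, y_n); k2 = f(x_n + h/2, y_n + (h/2)·k1); k3 = f(x_n + h/2, y_n + (h/2)·k2); k4 = f(x_n + h, y_n + h·k3); y_{n+1} = y_n + (h/6)·(k1 + 2k2 + 2k3 + k4).
x=0.000000, y=2.160000:
  k1 = f(0.000000, 2.160000) = 0.000000
  k2 = f(0.055000, 2.160000) = 0.172260
  k3 = f(0.055000, 2.169474) = 0.173016
  k4 = f(0.110000, 2.179032) = 0.347556
  y ← 2.160000 + (0.11/6)·(k1 + 2k2 + 2k3 + k4) = 2.179032
x=0.110000, y=2.179032:
  k1 = f(0.110000, 2.179032) = 0.347556
  k2 = f(0.165000, 2.198148) = 0.525907
  k3 = f(0.165000, 2.207957) = 0.528254
  k4 = f(0.220000, 2.237140) = 0.713648
  y ← 2.179032 + (0.11/6)·(k1 + 2k2 + 2k3 + k4) = 2.237140
y(0.22) ≈ 2.2371

2.2371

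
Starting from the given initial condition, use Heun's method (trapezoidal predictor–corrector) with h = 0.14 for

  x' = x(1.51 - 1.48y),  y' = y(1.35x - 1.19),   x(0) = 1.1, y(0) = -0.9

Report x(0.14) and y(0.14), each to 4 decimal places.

1.6307, -0.9767

Heun on (x,y): k1 = f(t_n, state_n); k2 = f(t_n + h, state_n + h·k1); state_{n+1} = state_n + (h/2)·(k1 + k2).
0.000000: (1.100000, -0.900000)
  k1 = (3.126200, -0.265500)
  predictor → (1.537668, -0.937170)
  k2 = (4.454642, -0.830194)
  → (1.630659, -0.976699)
(x(0.14), y(0.14)) ≈ (1.6307, -0.9767)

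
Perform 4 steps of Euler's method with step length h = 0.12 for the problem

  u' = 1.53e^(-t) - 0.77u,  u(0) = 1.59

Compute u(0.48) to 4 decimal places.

Euler: u_{n+1} = u_n + h·f(t_n, u_n).
t=0.000000, u=1.590000: f=0.305700 → u ← 1.590000 + 0.12·0.305700 = 1.626684
t=0.120000, u=1.626684: f=0.104442 → u ← 1.626684 + 0.12·0.104442 = 1.639217
t=0.240000, u=1.639217: f=-0.058656 → u ← 1.639217 + 0.12·(-0.058656) = 1.632178
t=0.360000, u=1.632178: f=-0.189332 → u ← 1.632178 + 0.12·(-0.189332) = 1.609458
u(0.48) ≈ 1.6095

1.6095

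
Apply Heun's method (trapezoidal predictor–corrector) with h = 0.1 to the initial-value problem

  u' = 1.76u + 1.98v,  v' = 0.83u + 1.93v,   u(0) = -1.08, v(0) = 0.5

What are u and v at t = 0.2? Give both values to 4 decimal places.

-1.2956, 0.4986

Heun on (u,v): k1 = f(t_n, state_n); k2 = f(t_n + h, state_n + h·k1); state_{n+1} = state_n + (h/2)·(k1 + k2).
0.000000: (-1.080000, 0.500000)
  k1 = (-0.910800, 0.068600)
  predictor → (-1.171080, 0.506860)
  k2 = (-1.057518, 0.006243)
  → (-1.178416, 0.503742)
0.100000: (-1.178416, 0.503742)
  k1 = (-1.076602, -0.005863)
  predictor → (-1.286076, 0.503156)
  k2 = (-1.267245, -0.096352)
  → (-1.295608, 0.498631)
(u(0.2), v(0.2)) ≈ (-1.2956, 0.4986)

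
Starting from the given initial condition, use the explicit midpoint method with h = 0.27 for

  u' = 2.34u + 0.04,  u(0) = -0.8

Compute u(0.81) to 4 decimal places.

Midpoint: k1 = f(t_n, u_n); k2 = f(t_n + h/2, u_n + (h/2)·k1); u_{n+1} = u_n + h·k2.
t=0.000000, u=-0.800000:
  k1 = f(0.000000, -0.800000) = -1.832000
  k2 = f(0.135000, -1.047320) = -2.410729
  u ← -0.800000 + 0.27·(-2.410729) = -1.450897
t=0.270000, u=-1.450897:
  k1 = f(0.270000, -1.450897) = -3.355098
  k2 = f(0.405000, -1.903835) = -4.414974
  u ← -1.450897 + 0.27·(-4.414974) = -2.642940
t=0.540000, u=-2.642940:
  k1 = f(0.540000, -2.642940) = -6.144479
  k2 = f(0.675000, -3.472444) = -8.085520
  u ← -2.642940 + 0.27·(-8.085520) = -4.826030
u(0.81) ≈ -4.8260

-4.8260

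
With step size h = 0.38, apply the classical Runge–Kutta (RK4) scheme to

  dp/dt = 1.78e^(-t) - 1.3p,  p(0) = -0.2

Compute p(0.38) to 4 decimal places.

RK4: k1 = f(t_n, p_n); k2 = f(t_n + h/2, p_n + (h/2)·k1); k3 = f(t_n + h/2, p_n + (h/2)·k2); k4 = f(t_n + h, p_n + h·k3); p_{n+1} = p_n + (h/6)·(k1 + 2k2 + 2k3 + k4).
t=0.000000, p=-0.200000:
  k1 = f(0.000000, -0.200000) = 2.040000
  k2 = f(0.190000, 0.187600) = 1.228107
  k3 = f(0.190000, 0.033340) = 1.428645
  k4 = f(0.380000, 0.342885) = 0.771523
  p ← -0.200000 + (0.38/6)·(k1 + 2k2 + 2k3 + k4) = 0.314585
p(0.38) ≈ 0.3146

0.3146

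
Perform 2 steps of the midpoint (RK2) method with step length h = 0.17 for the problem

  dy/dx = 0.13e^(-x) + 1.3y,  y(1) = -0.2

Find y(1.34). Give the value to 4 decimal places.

Midpoint: k1 = f(x_n, y_n); k2 = f(x_n + h/2, y_n + (h/2)·k1); y_{n+1} = y_n + h·k2.
x=1.000000, y=-0.200000:
  k1 = f(1.000000, -0.200000) = -0.212176
  k2 = f(1.085000, -0.218035) = -0.239518
  y ← -0.200000 + 0.17·(-0.239518) = -0.240718
x=1.170000, y=-0.240718:
  k1 = f(1.170000, -0.240718) = -0.272586
  k2 = f(1.255000, -0.263888) = -0.305994
  y ← -0.240718 + 0.17·(-0.305994) = -0.292737
y(1.34) ≈ -0.2927

-0.2927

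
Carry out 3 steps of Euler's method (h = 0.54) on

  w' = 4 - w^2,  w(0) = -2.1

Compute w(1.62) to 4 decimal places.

-6.0055

Euler: w_{n+1} = w_n + h·f(x_n, w_n).
x=0.000000, w=-2.100000: f=-0.410000 → w ← -2.100000 + 0.54·(-0.410000) = -2.321400
x=0.540000, w=-2.321400: f=-1.388898 → w ← -2.321400 + 0.54·(-1.388898) = -3.071405
x=1.080000, w=-3.071405: f=-5.433528 → w ← -3.071405 + 0.54·(-5.433528) = -6.005510
w(1.62) ≈ -6.0055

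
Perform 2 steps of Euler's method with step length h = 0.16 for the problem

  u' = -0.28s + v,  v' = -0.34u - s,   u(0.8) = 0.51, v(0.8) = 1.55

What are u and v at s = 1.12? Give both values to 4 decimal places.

Euler on (u,v): u_{n+1} = u_n + h·u', v_{n+1} = v_n + h·v'.
0.800000: (0.510000, 1.550000); f=(1.326000, -0.973400) → (0.722160, 1.394256)
0.960000: (0.722160, 1.394256); f=(1.125456, -1.205534) → (0.902233, 1.201370)
(u(1.12), v(1.12)) ≈ (0.9022, 1.2014)

0.9022, 1.2014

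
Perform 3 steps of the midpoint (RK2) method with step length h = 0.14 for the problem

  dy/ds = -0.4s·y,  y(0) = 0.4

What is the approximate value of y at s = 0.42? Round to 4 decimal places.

Midpoint: k1 = f(s_n, y_n); k2 = f(s_n + h/2, y_n + (h/2)·k1); y_{n+1} = y_n + h·k2.
s=0.000000, y=0.400000:
  k1 = f(0.000000, 0.400000) = 0.000000
  k2 = f(0.070000, 0.400000) = -0.011200
  y ← 0.400000 + 0.14·(-0.011200) = 0.398432
s=0.140000, y=0.398432:
  k1 = f(0.140000, 0.398432) = -0.022312
  k2 = f(0.210000, 0.396870) = -0.033337
  y ← 0.398432 + 0.14·(-0.033337) = 0.393765
s=0.280000, y=0.393765:
  k1 = f(0.280000, 0.393765) = -0.044102
  k2 = f(0.350000, 0.390678) = -0.054695
  y ← 0.393765 + 0.14·(-0.054695) = 0.386108
y(0.42) ≈ 0.3861

0.3861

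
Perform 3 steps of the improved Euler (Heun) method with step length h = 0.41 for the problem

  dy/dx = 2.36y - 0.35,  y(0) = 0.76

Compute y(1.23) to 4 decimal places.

8.9876

Heun: k1 = f(x_n, y_n); k2 = f(x_n + h, y_n + h·k1); y_{n+1} = y_n + (h/2)·(k1 + k2).
x=0.000000, y=0.760000:
  k1 = f(0.000000, 0.760000) = 1.443600
  k2 = f(0.410000, 1.351876) = 2.840427
  y ← 0.760000 + (0.41/2)·(1.443600 + 2.840427) = 1.638226
x=0.410000, y=1.638226:
  k1 = f(0.410000, 1.638226) = 3.516212
  k2 = f(0.820000, 3.079873) = 6.918500
  y ← 1.638226 + (0.41/2)·(3.516212 + 6.918500) = 3.777342
x=0.820000, y=3.777342:
  k1 = f(0.820000, 3.777342) = 8.564526
  k2 = f(1.230000, 7.288797) = 16.851562
  y ← 3.777342 + (0.41/2)·(8.564526 + 16.851562) = 8.987640
y(1.23) ≈ 8.9876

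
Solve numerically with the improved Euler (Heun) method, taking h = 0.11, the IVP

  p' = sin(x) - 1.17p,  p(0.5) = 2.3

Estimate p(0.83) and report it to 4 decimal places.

1.7355

Heun: k1 = f(x_n, p_n); k2 = f(x_n + h, p_n + h·k1); p_{n+1} = p_n + (h/2)·(k1 + k2).
x=0.500000, p=2.300000:
  k1 = f(0.500000, 2.300000) = -2.211574
  k2 = f(0.610000, 2.056727) = -1.833503
  p ← 2.300000 + (0.11/2)·(-2.211574 + (-1.833503)) = 2.077521
x=0.610000, p=2.077521:
  k1 = f(0.610000, 2.077521) = -1.857832
  k2 = f(0.720000, 1.873159) = -1.532212
  p ← 2.077521 + (0.11/2)·(-1.857832 + (-1.532212)) = 1.891068
x=0.720000, p=1.891068:
  k1 = f(0.720000, 1.891068) = -1.553165
  k2 = f(0.830000, 1.720220) = -1.274726
  p ← 1.891068 + (0.11/2)·(-1.553165 + (-1.274726)) = 1.735534
p(0.83) ≈ 1.7355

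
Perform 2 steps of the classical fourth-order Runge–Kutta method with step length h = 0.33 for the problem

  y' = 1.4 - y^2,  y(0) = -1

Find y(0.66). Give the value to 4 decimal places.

-0.5076

RK4: k1 = f(s_n, y_n); k2 = f(s_n + h/2, y_n + (h/2)·k1); k3 = f(s_n + h/2, y_n + (h/2)·k2); k4 = f(s_n + h, y_n + h·k3); y_{n+1} = y_n + (h/6)·(k1 + 2k2 + 2k3 + k4).
s=0.000000, y=-1.000000:
  k1 = f(0.000000, -1.000000) = 0.400000
  k2 = f(0.165000, -0.934000) = 0.527644
  k3 = f(0.165000, -0.912939) = 0.566543
  k4 = f(0.330000, -0.813041) = 0.738965
  y ← -1.000000 + (0.33/6)·(k1 + 2k2 + 2k3 + k4) = -0.816996
s=0.330000, y=-0.816996:
  k1 = f(0.330000, -0.816996) = 0.732517
  k2 = f(0.495000, -0.696131) = 0.915401
  k3 = f(0.495000, -0.665955) = 0.956504
  k4 = f(0.660000, -0.501350) = 1.148648
  y ← -0.816996 + (0.33/6)·(k1 + 2k2 + 2k3 + k4) = -0.507623
y(0.66) ≈ -0.5076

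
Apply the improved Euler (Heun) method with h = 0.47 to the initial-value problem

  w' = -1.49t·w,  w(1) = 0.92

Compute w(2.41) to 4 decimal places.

Heun: k1 = f(t_n, w_n); k2 = f(t_n + h, w_n + h·k1); w_{n+1} = w_n + (h/2)·(k1 + k2).
t=1.000000, w=0.920000:
  k1 = f(1.000000, 0.920000) = -1.370800
  k2 = f(1.470000, 0.275724) = -0.603918
  w ← 0.920000 + (0.47/2)·(-1.370800 + (-0.603918)) = 0.455941
t=1.470000, w=0.455941:
  k1 = f(1.470000, 0.455941) = -0.998648
  k2 = f(1.940000, -0.013423) = 0.038802
  w ← 0.455941 + (0.47/2)·(-0.998648 + 0.038802) = 0.230377
t=1.940000, w=0.230377:
  k1 = f(1.940000, 0.230377) = -0.665929
  k2 = f(2.410000, -0.082609) = 0.296641
  w ← 0.230377 + (0.47/2)·(-0.665929 + 0.296641) = 0.143595
w(2.41) ≈ 0.1436

0.1436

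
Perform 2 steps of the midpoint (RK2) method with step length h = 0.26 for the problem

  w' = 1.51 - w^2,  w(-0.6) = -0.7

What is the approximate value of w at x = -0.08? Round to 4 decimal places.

-0.0105

Midpoint: k1 = f(x_n, w_n); k2 = f(x_n + h/2, w_n + (h/2)·k1); w_{n+1} = w_n + h·k2.
x=-0.600000, w=-0.700000:
  k1 = f(-0.600000, -0.700000) = 1.020000
  k2 = f(-0.470000, -0.567400) = 1.188057
  w ← -0.700000 + 0.26·1.188057 = -0.391105
x=-0.340000, w=-0.391105:
  k1 = f(-0.340000, -0.391105) = 1.357037
  k2 = f(-0.210000, -0.214690) = 1.463908
  w ← -0.391105 + 0.26·1.463908 = -0.010489
w(-0.08) ≈ -0.0105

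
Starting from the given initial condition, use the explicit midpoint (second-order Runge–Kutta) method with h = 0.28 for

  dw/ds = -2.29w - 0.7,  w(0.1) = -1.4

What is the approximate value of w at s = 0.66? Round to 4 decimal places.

-0.6542

Midpoint: k1 = f(s_n, w_n); k2 = f(s_n + h/2, w_n + (h/2)·k1); w_{n+1} = w_n + h·k2.
s=0.100000, w=-1.400000:
  k1 = f(0.100000, -1.400000) = 2.506000
  k2 = f(0.240000, -1.049160) = 1.702576
  w ← -1.400000 + 0.28·1.702576 = -0.923279
s=0.380000, w=-0.923279:
  k1 = f(0.380000, -0.923279) = 1.414308
  k2 = f(0.520000, -0.725275) = 0.960881
  w ← -0.923279 + 0.28·0.960881 = -0.654232
w(0.66) ≈ -0.6542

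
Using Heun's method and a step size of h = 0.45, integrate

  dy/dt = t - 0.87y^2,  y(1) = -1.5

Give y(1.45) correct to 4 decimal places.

Heun: k1 = f(t_n, y_n); k2 = f(t_n + h, y_n + h·k1); y_{n+1} = y_n + (h/2)·(k1 + k2).
t=1.000000, y=-1.500000:
  k1 = f(1.000000, -1.500000) = -0.957500
  k2 = f(1.450000, -1.930875) = -1.793602
  y ← -1.500000 + (0.45/2)·(-0.957500 + (-1.793602)) = -2.118998
y(1.45) ≈ -2.1190

-2.1190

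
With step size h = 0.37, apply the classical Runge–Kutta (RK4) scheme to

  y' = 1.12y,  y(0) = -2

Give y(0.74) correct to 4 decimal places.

RK4: k1 = f(x_n, y_n); k2 = f(x_n + h/2, y_n + (h/2)·k1); k3 = f(x_n + h/2, y_n + (h/2)·k2); k4 = f(x_n + h, y_n + h·k3); y_{n+1} = y_n + (h/6)·(k1 + 2k2 + 2k3 + k4).
x=0.000000, y=-2.000000:
  k1 = f(0.000000, -2.000000) = -2.240000
  k2 = f(0.185000, -2.414400) = -2.704128
  k3 = f(0.185000, -2.500264) = -2.800295
  k4 = f(0.370000, -3.036109) = -3.400442
  y ← -2.000000 + (0.37/6)·(k1 + 2k2 + 2k3 + k4) = -3.026706
x=0.370000, y=-3.026706:
  k1 = f(0.370000, -3.026706) = -3.389911
  k2 = f(0.555000, -3.653840) = -4.092300
  k3 = f(0.555000, -3.783782) = -4.237836
  k4 = f(0.740000, -4.594705) = -5.146070
  y ← -3.026706 + (0.37/6)·(k1 + 2k2 + 2k3 + k4) = -4.580475
y(0.74) ≈ -4.5805

-4.5805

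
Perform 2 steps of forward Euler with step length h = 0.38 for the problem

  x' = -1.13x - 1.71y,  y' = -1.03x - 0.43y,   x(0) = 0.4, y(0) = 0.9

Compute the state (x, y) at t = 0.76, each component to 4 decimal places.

Euler on (x,y): x_{n+1} = x_n + h·x', y_{n+1} = y_n + h·y'.
0.000000: (0.400000, 0.900000); f=(-1.991000, -0.799000) → (-0.356580, 0.596380)
0.380000: (-0.356580, 0.596380); f=(-0.616874, 0.110834) → (-0.590992, 0.638497)
(x(0.76), y(0.76)) ≈ (-0.5910, 0.6385)

-0.5910, 0.6385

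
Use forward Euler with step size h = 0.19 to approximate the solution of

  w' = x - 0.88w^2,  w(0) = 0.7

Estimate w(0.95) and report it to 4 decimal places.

0.7249

Euler: w_{n+1} = w_n + h·f(x_n, w_n).
x=0.000000, w=0.700000: f=-0.431200 → w ← 0.700000 + 0.19·(-0.431200) = 0.618072
x=0.190000, w=0.618072: f=-0.146171 → w ← 0.618072 + 0.19·(-0.146171) = 0.590299
x=0.380000, w=0.590299: f=0.073361 → w ← 0.590299 + 0.19·0.073361 = 0.604238
x=0.570000, w=0.604238: f=0.248709 → w ← 0.604238 + 0.19·0.248709 = 0.651493
x=0.760000, w=0.651493: f=0.386490 → w ← 0.651493 + 0.19·0.386490 = 0.724926
w(0.95) ≈ 0.7249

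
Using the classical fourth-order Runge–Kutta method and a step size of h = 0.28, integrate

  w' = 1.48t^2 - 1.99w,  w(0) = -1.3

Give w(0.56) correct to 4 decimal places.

RK4: k1 = f(t_n, w_n); k2 = f(t_n + h/2, w_n + (h/2)·k1); k3 = f(t_n + h/2, w_n + (h/2)·k2); k4 = f(t_n + h, w_n + h·k3); w_{n+1} = w_n + (h/6)·(k1 + 2k2 + 2k3 + k4).
t=0.000000, w=-1.300000:
  k1 = f(0.000000, -1.300000) = 2.587000
  k2 = f(0.140000, -0.937820) = 1.895270
  k3 = f(0.140000, -1.034662) = 2.087986
  k4 = f(0.280000, -0.715364) = 1.539606
  w ← -1.300000 + (0.28/6)·(k1 + 2k2 + 2k3 + k4) = -0.735655
t=0.280000, w=-0.735655:
  k1 = f(0.280000, -0.735655) = 1.579984
  k2 = f(0.420000, -0.514457) = 1.284841
  k3 = f(0.420000, -0.555777) = 1.367068
  k4 = f(0.560000, -0.352876) = 1.166350
  w ← -0.735655 + (0.28/6)·(k1 + 2k2 + 2k3 + k4) = -0.359981
w(0.56) ≈ -0.3600

-0.3600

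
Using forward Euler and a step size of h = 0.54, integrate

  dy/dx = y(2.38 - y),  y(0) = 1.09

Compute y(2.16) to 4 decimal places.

Euler: y_{n+1} = y_n + h·f(x_n, y_n).
x=0.000000, y=1.090000: f=1.406100 → y ← 1.090000 + 0.54·1.406100 = 1.849294
x=0.540000, y=1.849294: f=0.981431 → y ← 1.849294 + 0.54·0.981431 = 2.379267
x=1.080000, y=2.379267: f=0.001744 → y ← 2.379267 + 0.54·0.001744 = 2.380209
x=1.620000, y=2.380209: f=-0.000497 → y ← 2.380209 + 0.54·(-0.000497) = 2.379940
y(2.16) ≈ 2.3799

2.3799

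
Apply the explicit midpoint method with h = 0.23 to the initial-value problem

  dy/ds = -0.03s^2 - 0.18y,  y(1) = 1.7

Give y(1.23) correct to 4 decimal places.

Midpoint: k1 = f(s_n, y_n); k2 = f(s_n + h/2, y_n + (h/2)·k1); y_{n+1} = y_n + h·k2.
s=1.000000, y=1.700000:
  k1 = f(1.000000, 1.700000) = -0.336000
  k2 = f(1.115000, 1.661360) = -0.336342
  y ← 1.700000 + 0.23·(-0.336342) = 1.622641
y(1.23) ≈ 1.6226

1.6226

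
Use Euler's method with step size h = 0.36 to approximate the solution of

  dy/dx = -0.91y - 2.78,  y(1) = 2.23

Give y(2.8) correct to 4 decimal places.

-2.3285

Euler: y_{n+1} = y_n + h·f(x_n, y_n).
x=1.000000, y=2.230000: f=-4.809300 → y ← 2.230000 + 0.36·(-4.809300) = 0.498652
x=1.360000, y=0.498652: f=-3.233773 → y ← 0.498652 + 0.36·(-3.233773) = -0.665506
x=1.720000, y=-0.665506: f=-2.174389 → y ← -0.665506 + 0.36·(-2.174389) = -1.448287
x=2.080000, y=-1.448287: f=-1.462059 → y ← -1.448287 + 0.36·(-1.462059) = -1.974628
x=2.440000, y=-1.974628: f=-0.983089 → y ← -1.974628 + 0.36·(-0.983089) = -2.328540
y(2.8) ≈ -2.3285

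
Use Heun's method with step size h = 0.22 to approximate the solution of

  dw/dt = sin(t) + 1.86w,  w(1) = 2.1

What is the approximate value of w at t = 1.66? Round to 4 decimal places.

Heun: k1 = f(t_n, w_n); k2 = f(t_n + h, w_n + h·k1); w_{n+1} = w_n + (h/2)·(k1 + k2).
t=1.000000, w=2.100000:
  k1 = f(1.000000, 2.100000) = 4.747471
  k2 = f(1.220000, 3.144444) = 6.787764
  w ← 2.100000 + (0.22/2)·(4.747471 + 6.787764) = 3.368876
t=1.220000, w=3.368876:
  k1 = f(1.220000, 3.368876) = 7.205209
  k2 = f(1.440000, 4.954022) = 10.205939
  w ← 3.368876 + (0.22/2)·(7.205209 + 10.205939) = 5.284102
t=1.440000, w=5.284102:
  k1 = f(1.440000, 5.284102) = 10.819888
  k2 = f(1.660000, 7.664478) = 15.251952
  w ← 5.284102 + (0.22/2)·(10.819888 + 15.251952) = 8.152005
w(1.66) ≈ 8.1520

8.1520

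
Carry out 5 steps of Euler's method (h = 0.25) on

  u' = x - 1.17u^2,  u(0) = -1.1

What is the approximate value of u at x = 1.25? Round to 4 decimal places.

Euler: u_{n+1} = u_n + h·f(x_n, u_n).
x=0.000000, u=-1.100000: f=-1.415700 → u ← -1.100000 + 0.25·(-1.415700) = -1.453925
x=0.250000, u=-1.453925: f=-2.223261 → u ← -1.453925 + 0.25·(-2.223261) = -2.009740
x=0.500000, u=-2.009740: f=-4.225695 → u ← -2.009740 + 0.25·(-4.225695) = -3.066164
x=0.750000, u=-3.066164: f=-10.249592 → u ← -3.066164 + 0.25·(-10.249592) = -5.628562
x=1.000000, u=-5.628562: f=-36.066429 → u ← -5.628562 + 0.25·(-36.066429) = -14.645169
u(1.25) ≈ -14.6452

-14.6452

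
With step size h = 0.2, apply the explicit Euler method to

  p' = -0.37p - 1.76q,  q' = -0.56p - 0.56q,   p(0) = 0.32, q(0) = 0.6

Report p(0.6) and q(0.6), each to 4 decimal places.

Euler on (p,q): p_{n+1} = p_n + h·p', q_{n+1} = q_n + h·q'.
0.000000: (0.320000, 0.600000); f=(-1.174400, -0.515200) → (0.085120, 0.496960)
0.200000: (0.085120, 0.496960); f=(-0.906144, -0.325965) → (-0.096109, 0.431767)
0.400000: (-0.096109, 0.431767); f=(-0.724350, -0.187969) → (-0.240979, 0.394173)
(p(0.6), q(0.6)) ≈ (-0.2410, 0.3942)

-0.2410, 0.3942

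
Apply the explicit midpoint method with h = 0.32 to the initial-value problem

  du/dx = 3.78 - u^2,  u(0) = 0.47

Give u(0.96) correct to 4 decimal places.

1.8087

Midpoint: k1 = f(x_n, u_n); k2 = f(x_n + h/2, u_n + (h/2)·k1); u_{n+1} = u_n + h·k2.
x=0.000000, u=0.470000:
  k1 = f(0.000000, 0.470000) = 3.559100
  k2 = f(0.160000, 1.039456) = 2.699531
  u ← 0.470000 + 0.32·2.699531 = 1.333850
x=0.320000, u=1.333850:
  k1 = f(0.320000, 1.333850) = 2.000844
  k2 = f(0.480000, 1.653985) = 1.044333
  u ← 1.333850 + 0.32·1.044333 = 1.668037
x=0.640000, u=1.668037:
  k1 = f(0.640000, 1.668037) = 0.997654
  k2 = f(0.800000, 1.827661) = 0.439654
  u ← 1.668037 + 0.32·0.439654 = 1.808726
u(0.96) ≈ 1.8087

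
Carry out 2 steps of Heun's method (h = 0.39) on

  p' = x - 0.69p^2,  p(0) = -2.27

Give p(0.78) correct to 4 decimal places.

-22.0900

Heun: k1 = f(x_n, p_n); k2 = f(x_n + h, p_n + h·k1); p_{n+1} = p_n + (h/2)·(k1 + k2).
x=0.000000, p=-2.270000:
  k1 = f(0.000000, -2.270000) = -3.555501
  k2 = f(0.390000, -3.656645) = -8.836028
  p ← -2.270000 + (0.39/2)·(-3.555501 + (-8.836028)) = -4.686348
x=0.390000, p=-4.686348:
  k1 = f(0.390000, -4.686348) = -14.763683
  k2 = f(0.780000, -10.444185) = -74.485885
  p ← -4.686348 + (0.39/2)·(-14.763683 + (-74.485885)) = -22.090014
p(0.78) ≈ -22.0900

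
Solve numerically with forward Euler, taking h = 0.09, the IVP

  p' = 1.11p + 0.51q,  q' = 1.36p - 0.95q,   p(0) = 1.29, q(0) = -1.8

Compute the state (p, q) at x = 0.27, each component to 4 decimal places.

Euler on (p,q): p_{n+1} = p_n + h·p', q_{n+1} = q_n + h·q'.
0.000000: (1.290000, -1.800000); f=(0.513900, 3.464400) → (1.336251, -1.488204)
0.090000: (1.336251, -1.488204); f=(0.724255, 3.231095) → (1.401434, -1.197405)
0.180000: (1.401434, -1.197405); f=(0.944915, 3.043485) → (1.486476, -0.923492)
(p(0.27), q(0.27)) ≈ (1.4865, -0.9235)

1.4865, -0.9235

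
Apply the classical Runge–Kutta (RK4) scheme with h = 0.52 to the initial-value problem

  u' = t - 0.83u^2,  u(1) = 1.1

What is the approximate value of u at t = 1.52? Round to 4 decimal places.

RK4: k1 = f(t_n, u_n); k2 = f(t_n + h/2, u_n + (h/2)·k1); k3 = f(t_n + h/2, u_n + (h/2)·k2); k4 = f(t_n + h, u_n + h·k3); u_{n+1} = u_n + (h/6)·(k1 + 2k2 + 2k3 + k4).
t=1.000000, u=1.100000:
  k1 = f(1.000000, 1.100000) = -0.004300
  k2 = f(1.260000, 1.098882) = 0.257740
  k3 = f(1.260000, 1.167013) = 0.129608
  k4 = f(1.520000, 1.167396) = 0.388865
  u ← 1.100000 + (0.52/6)·(k1 + 2k2 + 2k3 + k4) = 1.200469
u(1.52) ≈ 1.2005

1.2005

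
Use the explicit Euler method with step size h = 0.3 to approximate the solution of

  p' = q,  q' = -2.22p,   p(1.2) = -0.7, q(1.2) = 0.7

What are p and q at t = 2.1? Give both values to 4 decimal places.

Euler on (p,q): p_{n+1} = p_n + h·p', q_{n+1} = q_n + h·q'.
1.200000: (-0.700000, 0.700000); f=(0.700000, 1.554000) → (-0.490000, 1.166200)
1.500000: (-0.490000, 1.166200); f=(1.166200, 1.087800) → (-0.140140, 1.492540)
1.800000: (-0.140140, 1.492540); f=(1.492540, 0.311111) → (0.307622, 1.585873)
(p(2.1), q(2.1)) ≈ (0.3076, 1.5859)

0.3076, 1.5859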